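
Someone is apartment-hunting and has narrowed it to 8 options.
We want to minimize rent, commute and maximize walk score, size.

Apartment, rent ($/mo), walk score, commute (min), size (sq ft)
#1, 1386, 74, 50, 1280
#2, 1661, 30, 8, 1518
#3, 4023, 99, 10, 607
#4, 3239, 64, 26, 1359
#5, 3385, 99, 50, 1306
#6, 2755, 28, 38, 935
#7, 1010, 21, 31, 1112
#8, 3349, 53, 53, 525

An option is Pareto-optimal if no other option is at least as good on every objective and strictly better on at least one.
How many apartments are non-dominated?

6

#1: not dominated.
#2: not dominated (best commute).
#3: not dominated.
#4: not dominated.
#5: not dominated.
#6: dominated by #2 (rent 1661≤2755, walk score 30≥28, commute 8≤38, size 1518≥935).
#7: not dominated (best rent).
#8: dominated by #1 (rent 1386≤3349, walk score 74≥53, commute 50≤53, size 1280≥525).
Pareto-optimal: #1, #2, #3, #4, #5, #7 → 6.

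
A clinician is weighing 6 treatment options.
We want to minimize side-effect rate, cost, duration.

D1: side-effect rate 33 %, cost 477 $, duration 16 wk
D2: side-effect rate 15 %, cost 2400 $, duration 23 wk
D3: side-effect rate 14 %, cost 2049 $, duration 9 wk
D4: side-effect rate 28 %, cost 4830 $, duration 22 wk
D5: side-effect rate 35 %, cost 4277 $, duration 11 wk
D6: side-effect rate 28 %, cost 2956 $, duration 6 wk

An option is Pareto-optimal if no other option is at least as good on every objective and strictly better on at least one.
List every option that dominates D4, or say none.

D3: side-effect rate 14≤28, cost 2049≤4830, duration 9≤22 — dominates D4.
D6: side-effect rate 28≤28, cost 2956≤4830, duration 6≤22 — dominates D4.
Others (D1, D2, D5) are each worse than D4 on at least one objective.

D3, D6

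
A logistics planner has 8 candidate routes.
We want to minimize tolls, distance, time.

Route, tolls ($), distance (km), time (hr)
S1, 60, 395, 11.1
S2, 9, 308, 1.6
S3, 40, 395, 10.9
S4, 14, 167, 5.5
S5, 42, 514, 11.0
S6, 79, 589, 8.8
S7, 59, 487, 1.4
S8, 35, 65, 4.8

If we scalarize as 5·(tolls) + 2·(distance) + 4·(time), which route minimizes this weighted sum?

S8

S1: 5·60 + 2·395 + 4·11.1 = 1134.4
S2: 5·9 + 2·308 + 4·1.6 = 667.4
S3: 5·40 + 2·395 + 4·10.9 = 1033.6
S4: 5·14 + 2·167 + 4·5.5 = 426.0
S5: 5·42 + 2·514 + 4·11.0 = 1282.0
S6: 5·79 + 2·589 + 4·8.8 = 1608.2
S7: 5·59 + 2·487 + 4·1.4 = 1274.6
S8: 5·35 + 2·65 + 4·4.8 = 324.2
Lowest: S8 at 324.2.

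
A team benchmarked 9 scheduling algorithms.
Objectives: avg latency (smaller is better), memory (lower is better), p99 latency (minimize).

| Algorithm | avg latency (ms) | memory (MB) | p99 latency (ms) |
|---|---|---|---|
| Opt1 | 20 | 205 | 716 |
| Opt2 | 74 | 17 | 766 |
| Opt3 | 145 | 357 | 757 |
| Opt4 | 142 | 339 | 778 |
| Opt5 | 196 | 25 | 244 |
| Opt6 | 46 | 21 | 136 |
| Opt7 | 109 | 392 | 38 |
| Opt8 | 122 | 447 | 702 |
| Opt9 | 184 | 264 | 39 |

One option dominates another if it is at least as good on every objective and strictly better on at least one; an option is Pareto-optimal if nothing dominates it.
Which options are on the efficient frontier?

Opt1, Opt2, Opt6, Opt7, Opt9

Opt1: not dominated (best avg latency).
Opt2: not dominated (best memory).
Opt3: dominated by Opt1 (avg latency 20≤145, memory 205≤357, p99 latency 716≤757).
Opt4: dominated by Opt1 (avg latency 20≤142, memory 205≤339, p99 latency 716≤778).
Opt5: dominated by Opt6 (avg latency 46≤196, memory 21≤25, p99 latency 136≤244).
Opt6: not dominated.
Opt7: not dominated (best p99 latency).
Opt8: dominated by Opt6 (avg latency 46≤122, memory 21≤447, p99 latency 136≤702).
Opt9: not dominated.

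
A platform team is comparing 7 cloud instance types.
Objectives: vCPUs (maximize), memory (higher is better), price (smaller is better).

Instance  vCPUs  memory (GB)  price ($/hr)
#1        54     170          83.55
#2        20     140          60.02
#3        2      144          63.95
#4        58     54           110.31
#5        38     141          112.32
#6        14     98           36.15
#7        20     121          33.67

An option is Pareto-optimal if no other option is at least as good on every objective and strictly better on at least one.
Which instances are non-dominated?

#1, #2, #3, #4, #7

#1: not dominated (best memory).
#2: not dominated.
#3: not dominated.
#4: not dominated (best vCPUs).
#5: dominated by #1 (vCPUs 54≥38, memory 170≥141, price 83.55≤112.32).
#6: dominated by #7 (vCPUs 20≥14, memory 121≥98, price 33.67≤36.15).
#7: not dominated (best price).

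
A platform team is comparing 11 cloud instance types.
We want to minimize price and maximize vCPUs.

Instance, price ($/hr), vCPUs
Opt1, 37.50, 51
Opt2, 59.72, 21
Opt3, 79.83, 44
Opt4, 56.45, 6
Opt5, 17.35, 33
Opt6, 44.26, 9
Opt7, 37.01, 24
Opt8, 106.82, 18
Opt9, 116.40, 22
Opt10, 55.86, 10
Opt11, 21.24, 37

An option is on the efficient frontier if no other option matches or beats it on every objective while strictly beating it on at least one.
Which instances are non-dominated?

Opt1, Opt5, Opt11

Opt1: not dominated (best vCPUs).
Opt2: dominated by Opt1 (price 37.50≤59.72, vCPUs 51≥21).
Opt3: dominated by Opt1 (price 37.50≤79.83, vCPUs 51≥44).
Opt4: dominated by Opt1 (price 37.50≤56.45, vCPUs 51≥6).
Opt5: not dominated (best price).
Opt6: dominated by Opt1 (price 37.50≤44.26, vCPUs 51≥9).
Opt7: dominated by Opt5 (price 17.35≤37.01, vCPUs 33≥24).
Opt8: dominated by Opt1 (price 37.50≤106.82, vCPUs 51≥18).
Opt9: dominated by Opt1 (price 37.50≤116.40, vCPUs 51≥22).
Opt10: dominated by Opt1 (price 37.50≤55.86, vCPUs 51≥10).
Opt11: not dominated.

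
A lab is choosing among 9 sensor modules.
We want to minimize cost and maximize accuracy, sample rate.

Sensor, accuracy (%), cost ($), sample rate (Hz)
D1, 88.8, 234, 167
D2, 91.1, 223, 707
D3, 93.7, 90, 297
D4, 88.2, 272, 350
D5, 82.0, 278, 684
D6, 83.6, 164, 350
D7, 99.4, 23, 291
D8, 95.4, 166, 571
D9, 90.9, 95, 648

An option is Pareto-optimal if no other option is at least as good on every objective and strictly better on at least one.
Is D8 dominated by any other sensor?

D1: worse on accuracy (88.8 vs 95.4).
D2: worse on accuracy (91.1 vs 95.4).
D3: worse on accuracy (93.7 vs 95.4).
D4: worse on accuracy (88.2 vs 95.4).
D5: worse on accuracy (82.0 vs 95.4).
D6: worse on accuracy (83.6 vs 95.4).
D7: worse on sample rate (291 vs 571).
D9: worse on accuracy (90.9 vs 95.4).
No option is at least as good as D8 on every objective and strictly better on one.

No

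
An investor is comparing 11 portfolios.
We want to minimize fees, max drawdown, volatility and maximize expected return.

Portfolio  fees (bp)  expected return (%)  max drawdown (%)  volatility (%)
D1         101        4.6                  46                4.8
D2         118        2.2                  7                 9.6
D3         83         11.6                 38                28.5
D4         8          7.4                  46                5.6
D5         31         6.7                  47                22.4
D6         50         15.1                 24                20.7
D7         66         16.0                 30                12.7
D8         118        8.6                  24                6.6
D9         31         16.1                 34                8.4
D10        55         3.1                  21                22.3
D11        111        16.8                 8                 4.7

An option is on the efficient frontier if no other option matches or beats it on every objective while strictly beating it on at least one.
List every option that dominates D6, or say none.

none

D1: worse on fees (101 vs 50).
D2: worse on fees (118 vs 50).
D3: worse on fees (83 vs 50).
D4: worse on expected return (7.4 vs 15.1).
D5: worse on expected return (6.7 vs 15.1).
D7: worse on fees (66 vs 50).
D8: worse on fees (118 vs 50).
D9: worse on max drawdown (34 vs 24).
D10: worse on fees (55 vs 50).
D11: worse on fees (111 vs 50).
No option dominates D6.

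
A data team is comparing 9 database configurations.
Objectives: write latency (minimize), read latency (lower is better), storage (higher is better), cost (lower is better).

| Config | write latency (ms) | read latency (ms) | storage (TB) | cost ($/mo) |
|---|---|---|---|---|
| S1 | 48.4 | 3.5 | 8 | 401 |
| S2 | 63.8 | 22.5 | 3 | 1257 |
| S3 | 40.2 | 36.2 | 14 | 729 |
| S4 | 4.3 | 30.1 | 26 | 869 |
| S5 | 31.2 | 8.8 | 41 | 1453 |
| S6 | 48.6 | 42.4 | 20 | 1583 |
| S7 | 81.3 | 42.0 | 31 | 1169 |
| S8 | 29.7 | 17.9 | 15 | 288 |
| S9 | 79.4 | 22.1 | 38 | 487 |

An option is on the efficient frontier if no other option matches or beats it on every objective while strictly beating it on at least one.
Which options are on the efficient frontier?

S1: not dominated (best read latency).
S2: dominated by S1 (write latency 48.4≤63.8, read latency 3.5≤22.5, storage 8≥3, cost 401≤1257).
S3: dominated by S8 (write latency 29.7≤40.2, read latency 17.9≤36.2, storage 15≥14, cost 288≤729).
S4: not dominated (best write latency).
S5: not dominated (best storage).
S6: dominated by S4 (write latency 4.3≤48.6, read latency 30.1≤42.4, storage 26≥20, cost 869≤1583).
S7: dominated by S9 (write latency 79.4≤81.3, read latency 22.1≤42.0, storage 38≥31, cost 487≤1169).
S8: not dominated (best cost).
S9: not dominated.

S1, S4, S5, S8, S9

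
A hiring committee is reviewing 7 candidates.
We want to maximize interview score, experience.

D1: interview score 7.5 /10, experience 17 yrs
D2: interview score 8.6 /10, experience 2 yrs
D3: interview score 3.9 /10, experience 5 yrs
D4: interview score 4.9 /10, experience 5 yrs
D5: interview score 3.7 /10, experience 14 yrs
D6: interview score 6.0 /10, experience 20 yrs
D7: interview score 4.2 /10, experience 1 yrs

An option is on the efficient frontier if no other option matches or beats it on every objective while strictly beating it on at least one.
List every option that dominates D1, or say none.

D2: worse on experience (2 vs 17).
D3: worse on interview score (3.9 vs 7.5).
D4: worse on interview score (4.9 vs 7.5).
D5: worse on interview score (3.7 vs 7.5).
D6: worse on interview score (6.0 vs 7.5).
D7: worse on interview score (4.2 vs 7.5).
No option dominates D1.

none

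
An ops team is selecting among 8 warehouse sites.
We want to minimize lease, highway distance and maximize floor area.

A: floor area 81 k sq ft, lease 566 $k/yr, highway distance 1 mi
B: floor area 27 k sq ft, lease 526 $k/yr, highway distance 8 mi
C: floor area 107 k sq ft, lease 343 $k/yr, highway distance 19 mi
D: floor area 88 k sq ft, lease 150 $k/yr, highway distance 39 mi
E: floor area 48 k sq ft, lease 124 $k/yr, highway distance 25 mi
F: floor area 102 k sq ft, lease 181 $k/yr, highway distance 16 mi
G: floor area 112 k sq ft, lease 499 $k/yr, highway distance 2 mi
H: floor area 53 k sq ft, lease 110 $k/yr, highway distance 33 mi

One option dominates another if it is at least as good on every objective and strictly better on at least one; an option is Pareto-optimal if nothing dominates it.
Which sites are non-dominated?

A, C, D, E, F, G, H

A: not dominated (best highway distance).
B: dominated by G (floor area 112≥27, lease 499≤526, highway distance 2≤8).
C: not dominated.
D: not dominated.
E: not dominated.
F: not dominated.
G: not dominated (best floor area).
H: not dominated (best lease).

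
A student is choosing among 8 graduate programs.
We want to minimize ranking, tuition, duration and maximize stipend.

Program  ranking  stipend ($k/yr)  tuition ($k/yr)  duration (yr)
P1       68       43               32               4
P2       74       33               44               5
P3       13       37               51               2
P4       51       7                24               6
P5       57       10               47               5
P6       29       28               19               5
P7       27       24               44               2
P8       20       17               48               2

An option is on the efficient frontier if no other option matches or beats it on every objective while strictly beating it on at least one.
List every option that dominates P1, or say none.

none

P2: worse on ranking (74 vs 68).
P3: worse on stipend (37 vs 43).
P4: worse on stipend (7 vs 43).
P5: worse on stipend (10 vs 43).
P6: worse on stipend (28 vs 43).
P7: worse on stipend (24 vs 43).
P8: worse on stipend (17 vs 43).
No option dominates P1.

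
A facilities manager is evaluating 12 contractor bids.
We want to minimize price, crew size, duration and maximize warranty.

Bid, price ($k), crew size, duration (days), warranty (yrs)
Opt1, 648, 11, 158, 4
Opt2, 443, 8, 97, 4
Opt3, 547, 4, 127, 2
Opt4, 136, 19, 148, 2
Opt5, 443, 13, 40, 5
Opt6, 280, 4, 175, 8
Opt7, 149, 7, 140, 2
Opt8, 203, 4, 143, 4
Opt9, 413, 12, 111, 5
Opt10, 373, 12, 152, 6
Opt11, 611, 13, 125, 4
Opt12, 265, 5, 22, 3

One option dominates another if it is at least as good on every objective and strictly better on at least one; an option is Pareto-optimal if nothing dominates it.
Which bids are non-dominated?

Opt1: dominated by Opt2 (price 443≤648, crew size 8≤11, duration 97≤158, warranty 4≥4).
Opt2: not dominated.
Opt3: not dominated.
Opt4: not dominated (best price).
Opt5: not dominated.
Opt6: not dominated (best warranty).
Opt7: not dominated.
Opt8: not dominated.
Opt9: not dominated.
Opt10: not dominated.
Opt11: dominated by Opt2 (price 443≤611, crew size 8≤13, duration 97≤125, warranty 4≥4).
Opt12: not dominated (best duration).

Opt2, Opt3, Opt4, Opt5, Opt6, Opt7, Opt8, Opt9, Opt10, Opt12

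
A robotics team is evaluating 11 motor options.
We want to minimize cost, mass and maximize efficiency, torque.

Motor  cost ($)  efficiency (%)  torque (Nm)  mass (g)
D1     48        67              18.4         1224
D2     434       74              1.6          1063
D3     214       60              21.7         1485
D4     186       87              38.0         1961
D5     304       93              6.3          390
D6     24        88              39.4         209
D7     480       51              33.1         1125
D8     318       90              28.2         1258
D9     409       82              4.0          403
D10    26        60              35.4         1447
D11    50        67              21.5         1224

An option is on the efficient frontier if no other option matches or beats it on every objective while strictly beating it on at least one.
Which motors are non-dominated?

D5, D6, D8

D1: dominated by D6 (cost 24≤48, efficiency 88≥67, torque 39.4≥18.4, mass 209≤1224).
D2: dominated by D5 (cost 304≤434, efficiency 93≥74, torque 6.3≥1.6, mass 390≤1063).
D3: dominated by D6 (cost 24≤214, efficiency 88≥60, torque 39.4≥21.7, mass 209≤1485).
D4: dominated by D6 (cost 24≤186, efficiency 88≥87, torque 39.4≥38.0, mass 209≤1961).
D5: not dominated (best efficiency).
D6: not dominated (best cost).
D7: dominated by D6 (cost 24≤480, efficiency 88≥51, torque 39.4≥33.1, mass 209≤1125).
D8: not dominated.
D9: dominated by D5 (cost 304≤409, efficiency 93≥82, torque 6.3≥4.0, mass 390≤403).
D10: dominated by D6 (cost 24≤26, efficiency 88≥60, torque 39.4≥35.4, mass 209≤1447).
D11: dominated by D6 (cost 24≤50, efficiency 88≥67, torque 39.4≥21.5, mass 209≤1224).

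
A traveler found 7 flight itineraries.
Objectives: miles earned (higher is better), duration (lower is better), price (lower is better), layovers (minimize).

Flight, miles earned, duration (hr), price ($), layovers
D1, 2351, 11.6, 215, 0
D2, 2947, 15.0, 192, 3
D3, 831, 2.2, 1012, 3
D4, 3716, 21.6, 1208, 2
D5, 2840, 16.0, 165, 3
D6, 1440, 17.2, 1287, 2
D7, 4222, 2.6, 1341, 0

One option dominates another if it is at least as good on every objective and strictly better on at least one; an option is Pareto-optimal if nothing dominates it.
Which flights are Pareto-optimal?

D1, D2, D3, D4, D5, D7

D1: not dominated.
D2: not dominated.
D3: not dominated (best duration).
D4: not dominated.
D5: not dominated (best price).
D6: dominated by D1 (miles earned 2351≥1440, duration 11.6≤17.2, price 215≤1287, layovers 0≤2).
D7: not dominated (best miles earned).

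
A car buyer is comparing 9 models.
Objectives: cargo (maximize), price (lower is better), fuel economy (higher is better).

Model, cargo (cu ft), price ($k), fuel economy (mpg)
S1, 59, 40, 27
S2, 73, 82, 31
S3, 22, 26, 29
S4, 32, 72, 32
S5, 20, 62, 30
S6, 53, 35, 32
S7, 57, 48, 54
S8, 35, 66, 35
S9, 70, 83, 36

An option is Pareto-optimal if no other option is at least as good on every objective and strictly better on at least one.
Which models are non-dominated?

S1, S2, S3, S6, S7, S9

S1: not dominated.
S2: not dominated (best cargo).
S3: not dominated (best price).
S4: dominated by S6 (cargo 53≥32, price 35≤72, fuel economy 32≥32).
S5: dominated by S6 (cargo 53≥20, price 35≤62, fuel economy 32≥30).
S6: not dominated.
S7: not dominated (best fuel economy).
S8: dominated by S7 (cargo 57≥35, price 48≤66, fuel economy 54≥35).
S9: not dominated.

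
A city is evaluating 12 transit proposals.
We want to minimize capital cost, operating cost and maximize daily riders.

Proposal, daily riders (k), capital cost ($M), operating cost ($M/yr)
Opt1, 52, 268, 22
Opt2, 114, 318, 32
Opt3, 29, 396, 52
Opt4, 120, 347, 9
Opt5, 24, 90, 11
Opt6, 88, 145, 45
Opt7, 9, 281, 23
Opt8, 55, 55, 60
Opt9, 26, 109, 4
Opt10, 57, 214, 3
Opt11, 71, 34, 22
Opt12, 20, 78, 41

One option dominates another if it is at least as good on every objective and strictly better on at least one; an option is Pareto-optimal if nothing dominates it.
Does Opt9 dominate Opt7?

Opt9 vs Opt7: daily riders 26≥9, capital cost 109≤281, operating cost 4≤23 — Opt9 is at least as good on every objective with at least one strict improvement.

Yes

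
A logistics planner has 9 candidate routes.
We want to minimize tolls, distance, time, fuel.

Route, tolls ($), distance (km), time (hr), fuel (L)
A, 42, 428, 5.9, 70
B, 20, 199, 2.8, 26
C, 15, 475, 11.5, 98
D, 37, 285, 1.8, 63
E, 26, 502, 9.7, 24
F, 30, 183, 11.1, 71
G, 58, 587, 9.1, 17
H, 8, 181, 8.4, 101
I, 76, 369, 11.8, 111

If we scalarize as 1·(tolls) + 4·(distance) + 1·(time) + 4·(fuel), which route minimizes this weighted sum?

A: 1·42 + 4·428 + 1·5.9 + 4·70 = 2039.9
B: 1·20 + 4·199 + 1·2.8 + 4·26 = 922.8
C: 1·15 + 4·475 + 1·11.5 + 4·98 = 2318.5
D: 1·37 + 4·285 + 1·1.8 + 4·63 = 1430.8
E: 1·26 + 4·502 + 1·9.7 + 4·24 = 2139.7
F: 1·30 + 4·183 + 1·11.1 + 4·71 = 1057.1
G: 1·58 + 4·587 + 1·9.1 + 4·17 = 2483.1
H: 1·8 + 4·181 + 1·8.4 + 4·101 = 1144.4
I: 1·76 + 4·369 + 1·11.8 + 4·111 = 2007.8
Lowest: B at 922.8.

B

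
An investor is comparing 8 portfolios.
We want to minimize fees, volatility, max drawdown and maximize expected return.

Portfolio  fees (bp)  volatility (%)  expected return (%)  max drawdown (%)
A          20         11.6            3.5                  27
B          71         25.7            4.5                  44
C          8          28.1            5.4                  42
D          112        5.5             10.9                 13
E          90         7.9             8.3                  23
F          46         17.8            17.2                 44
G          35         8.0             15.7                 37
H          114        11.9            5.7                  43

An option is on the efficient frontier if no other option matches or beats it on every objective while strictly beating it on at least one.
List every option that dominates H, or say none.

D, E, G

D: fees 112≤114, volatility 5.5≤11.9, expected return 10.9≥5.7, max drawdown 13≤43 — dominates H.
E: fees 90≤114, volatility 7.9≤11.9, expected return 8.3≥5.7, max drawdown 23≤43 — dominates H.
G: fees 35≤114, volatility 8.0≤11.9, expected return 15.7≥5.7, max drawdown 37≤43 — dominates H.
Others (A, B, C, F) are each worse than H on at least one objective.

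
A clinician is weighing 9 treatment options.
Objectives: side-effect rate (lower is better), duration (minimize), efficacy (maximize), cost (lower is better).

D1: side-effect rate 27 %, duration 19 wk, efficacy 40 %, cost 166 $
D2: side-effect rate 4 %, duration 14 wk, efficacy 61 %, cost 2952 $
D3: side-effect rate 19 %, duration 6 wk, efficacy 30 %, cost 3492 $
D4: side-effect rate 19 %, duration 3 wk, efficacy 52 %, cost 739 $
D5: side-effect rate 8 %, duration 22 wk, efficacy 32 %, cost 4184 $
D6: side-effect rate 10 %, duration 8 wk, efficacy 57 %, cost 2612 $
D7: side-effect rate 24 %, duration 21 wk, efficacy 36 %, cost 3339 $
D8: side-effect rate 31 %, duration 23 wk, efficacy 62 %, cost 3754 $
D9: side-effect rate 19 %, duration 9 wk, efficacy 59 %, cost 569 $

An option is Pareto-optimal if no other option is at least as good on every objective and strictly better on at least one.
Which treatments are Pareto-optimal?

D1: not dominated (best cost).
D2: not dominated (best side-effect rate).
D3: dominated by D4 (side-effect rate 19≤19, duration 3≤6, efficacy 52≥30, cost 739≤3492).
D4: not dominated (best duration).
D5: dominated by D2 (side-effect rate 4≤8, duration 14≤22, efficacy 61≥32, cost 2952≤4184).
D6: not dominated.
D7: dominated by D2 (side-effect rate 4≤24, duration 14≤21, efficacy 61≥36, cost 2952≤3339).
D8: not dominated (best efficacy).
D9: not dominated.

D1, D2, D4, D6, D8, D9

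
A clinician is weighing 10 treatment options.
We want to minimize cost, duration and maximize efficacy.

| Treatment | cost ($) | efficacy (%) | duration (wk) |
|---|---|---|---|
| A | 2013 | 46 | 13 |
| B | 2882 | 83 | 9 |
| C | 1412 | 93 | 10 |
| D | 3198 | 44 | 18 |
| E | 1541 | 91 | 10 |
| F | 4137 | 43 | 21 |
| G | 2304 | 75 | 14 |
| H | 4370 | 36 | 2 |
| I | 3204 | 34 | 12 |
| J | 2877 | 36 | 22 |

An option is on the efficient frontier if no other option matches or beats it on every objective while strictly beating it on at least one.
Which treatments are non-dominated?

A: dominated by C (cost 1412≤2013, efficacy 93≥46, duration 10≤13).
B: not dominated.
C: not dominated (best cost).
D: dominated by A (cost 2013≤3198, efficacy 46≥44, duration 13≤18).
E: dominated by C (cost 1412≤1541, efficacy 93≥91, duration 10≤10).
F: dominated by A (cost 2013≤4137, efficacy 46≥43, duration 13≤21).
G: dominated by C (cost 1412≤2304, efficacy 93≥75, duration 10≤14).
H: not dominated (best duration).
I: dominated by B (cost 2882≤3204, efficacy 83≥34, duration 9≤12).
J: dominated by A (cost 2013≤2877, efficacy 46≥36, duration 13≤22).

B, C, H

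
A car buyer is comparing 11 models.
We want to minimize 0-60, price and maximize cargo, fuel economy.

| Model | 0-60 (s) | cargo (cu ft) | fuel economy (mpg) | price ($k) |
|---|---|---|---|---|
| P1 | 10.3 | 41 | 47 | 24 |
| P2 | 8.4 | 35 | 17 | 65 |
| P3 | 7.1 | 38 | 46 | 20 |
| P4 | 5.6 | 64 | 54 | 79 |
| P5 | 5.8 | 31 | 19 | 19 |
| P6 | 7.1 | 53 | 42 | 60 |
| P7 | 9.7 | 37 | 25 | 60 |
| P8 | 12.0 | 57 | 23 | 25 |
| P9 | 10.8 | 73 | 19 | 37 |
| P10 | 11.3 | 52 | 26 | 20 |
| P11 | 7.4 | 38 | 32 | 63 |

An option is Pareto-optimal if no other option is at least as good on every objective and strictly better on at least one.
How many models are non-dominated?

8

P1: not dominated.
P2: dominated by P3 (0-60 7.1≤8.4, cargo 38≥35, fuel economy 46≥17, price 20≤65).
P3: not dominated.
P4: not dominated (best 0-60).
P5: not dominated (best price).
P6: not dominated.
P7: dominated by P3 (0-60 7.1≤9.7, cargo 38≥37, fuel economy 46≥25, price 20≤60).
P8: not dominated.
P9: not dominated (best cargo).
P10: not dominated.
P11: dominated by P3 (0-60 7.1≤7.4, cargo 38≥38, fuel economy 46≥32, price 20≤63).
Pareto-optimal: P1, P3, P4, P5, P6, P8, P9, P10 → 8.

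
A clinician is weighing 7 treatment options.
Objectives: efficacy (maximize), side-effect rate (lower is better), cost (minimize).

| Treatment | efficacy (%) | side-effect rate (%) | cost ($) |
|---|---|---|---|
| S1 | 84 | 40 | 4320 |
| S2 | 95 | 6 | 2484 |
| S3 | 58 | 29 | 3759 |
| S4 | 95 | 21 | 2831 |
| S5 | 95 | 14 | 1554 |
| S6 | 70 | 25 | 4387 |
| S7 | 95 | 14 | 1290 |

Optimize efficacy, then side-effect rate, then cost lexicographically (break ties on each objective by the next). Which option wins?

S2

First maximize efficacy: best is 95, kept {S2, S4, S5, S7}.
Then minimize side-effect rate: best is 6, kept {S2}.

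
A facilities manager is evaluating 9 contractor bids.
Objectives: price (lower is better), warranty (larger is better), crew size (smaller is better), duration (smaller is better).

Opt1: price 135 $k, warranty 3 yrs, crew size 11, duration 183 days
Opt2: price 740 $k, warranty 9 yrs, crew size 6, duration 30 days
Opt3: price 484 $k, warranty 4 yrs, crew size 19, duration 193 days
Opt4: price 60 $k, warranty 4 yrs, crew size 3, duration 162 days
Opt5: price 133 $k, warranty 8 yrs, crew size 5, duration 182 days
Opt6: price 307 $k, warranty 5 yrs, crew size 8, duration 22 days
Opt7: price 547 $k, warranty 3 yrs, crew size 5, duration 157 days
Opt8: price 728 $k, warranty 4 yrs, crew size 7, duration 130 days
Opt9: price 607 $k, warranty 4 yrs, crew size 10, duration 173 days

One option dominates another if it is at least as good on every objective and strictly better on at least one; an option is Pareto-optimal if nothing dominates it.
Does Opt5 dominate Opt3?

Yes

Opt5 vs Opt3: price 133≤484, warranty 8≥4, crew size 5≤19, duration 182≤193 — Opt5 is at least as good on every objective with at least one strict improvement.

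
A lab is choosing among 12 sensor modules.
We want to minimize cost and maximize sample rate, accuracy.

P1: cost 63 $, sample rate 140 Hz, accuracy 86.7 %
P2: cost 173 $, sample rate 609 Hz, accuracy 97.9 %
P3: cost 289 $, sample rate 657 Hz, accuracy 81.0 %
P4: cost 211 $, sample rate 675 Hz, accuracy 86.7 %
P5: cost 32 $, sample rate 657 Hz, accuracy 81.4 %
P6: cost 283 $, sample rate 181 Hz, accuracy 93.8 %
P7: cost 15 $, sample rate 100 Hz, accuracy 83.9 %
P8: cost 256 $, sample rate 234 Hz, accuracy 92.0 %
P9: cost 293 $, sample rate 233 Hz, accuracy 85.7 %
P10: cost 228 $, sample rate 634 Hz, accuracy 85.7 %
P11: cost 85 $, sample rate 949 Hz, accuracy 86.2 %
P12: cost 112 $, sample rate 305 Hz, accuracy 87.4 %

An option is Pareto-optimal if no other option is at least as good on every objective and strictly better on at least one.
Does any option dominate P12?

P1: worse on sample rate (140 vs 305).
P2: worse on cost (173 vs 112).
P3: worse on cost (289 vs 112).
P4: worse on cost (211 vs 112).
P5: worse on accuracy (81.4 vs 87.4).
P6: worse on cost (283 vs 112).
P7: worse on sample rate (100 vs 305).
P8: worse on cost (256 vs 112).
P9: worse on cost (293 vs 112).
P10: worse on cost (228 vs 112).
P11: worse on accuracy (86.2 vs 87.4).
No option is at least as good as P12 on every objective and strictly better on one.

No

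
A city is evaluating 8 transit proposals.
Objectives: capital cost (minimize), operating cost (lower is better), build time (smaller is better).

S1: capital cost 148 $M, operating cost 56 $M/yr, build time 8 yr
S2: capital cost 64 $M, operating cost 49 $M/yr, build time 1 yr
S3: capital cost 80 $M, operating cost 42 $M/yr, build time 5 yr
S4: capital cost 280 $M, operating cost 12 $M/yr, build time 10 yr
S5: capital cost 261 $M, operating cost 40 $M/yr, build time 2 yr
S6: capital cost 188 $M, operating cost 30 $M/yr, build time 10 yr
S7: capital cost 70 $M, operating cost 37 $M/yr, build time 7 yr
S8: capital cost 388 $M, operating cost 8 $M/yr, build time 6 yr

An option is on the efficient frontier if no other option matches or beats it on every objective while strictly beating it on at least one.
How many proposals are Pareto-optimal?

S1: dominated by S2 (capital cost 64≤148, operating cost 49≤56, build time 1≤8).
S2: not dominated (best capital cost).
S3: not dominated.
S4: not dominated.
S5: not dominated.
S6: not dominated.
S7: not dominated.
S8: not dominated (best operating cost).
Pareto-optimal: S2, S3, S4, S5, S6, S7, S8 → 7.

7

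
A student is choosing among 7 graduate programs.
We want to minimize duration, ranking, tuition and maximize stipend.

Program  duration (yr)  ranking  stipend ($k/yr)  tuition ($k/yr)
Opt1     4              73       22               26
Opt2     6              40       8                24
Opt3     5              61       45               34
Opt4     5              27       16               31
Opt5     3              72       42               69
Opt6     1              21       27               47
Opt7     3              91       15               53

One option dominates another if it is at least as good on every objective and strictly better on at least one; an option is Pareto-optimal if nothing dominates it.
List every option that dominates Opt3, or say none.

none

Opt1: worse on ranking (73 vs 61).
Opt2: worse on duration (6 vs 5).
Opt4: worse on stipend (16 vs 45).
Opt5: worse on ranking (72 vs 61).
Opt6: worse on stipend (27 vs 45).
Opt7: worse on ranking (91 vs 61).
No option dominates Opt3.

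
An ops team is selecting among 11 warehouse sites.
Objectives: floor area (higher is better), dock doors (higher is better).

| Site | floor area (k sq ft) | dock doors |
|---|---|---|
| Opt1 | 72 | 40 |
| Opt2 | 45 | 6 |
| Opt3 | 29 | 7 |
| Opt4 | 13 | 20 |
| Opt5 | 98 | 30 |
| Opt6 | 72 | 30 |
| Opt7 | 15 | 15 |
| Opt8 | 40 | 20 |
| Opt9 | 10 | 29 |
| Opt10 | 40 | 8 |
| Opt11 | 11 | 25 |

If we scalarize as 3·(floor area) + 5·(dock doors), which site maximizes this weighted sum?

Opt5

Opt1: 3·72 + 5·40 = 416
Opt2: 3·45 + 5·6 = 165
Opt3: 3·29 + 5·7 = 122
Opt4: 3·13 + 5·20 = 139
Opt5: 3·98 + 5·30 = 444
Opt6: 3·72 + 5·30 = 366
Opt7: 3·15 + 5·15 = 120
Opt8: 3·40 + 5·20 = 220
Opt9: 3·10 + 5·29 = 175
Opt10: 3·40 + 5·8 = 160
Opt11: 3·11 + 5·25 = 158
Highest: Opt5 at 444.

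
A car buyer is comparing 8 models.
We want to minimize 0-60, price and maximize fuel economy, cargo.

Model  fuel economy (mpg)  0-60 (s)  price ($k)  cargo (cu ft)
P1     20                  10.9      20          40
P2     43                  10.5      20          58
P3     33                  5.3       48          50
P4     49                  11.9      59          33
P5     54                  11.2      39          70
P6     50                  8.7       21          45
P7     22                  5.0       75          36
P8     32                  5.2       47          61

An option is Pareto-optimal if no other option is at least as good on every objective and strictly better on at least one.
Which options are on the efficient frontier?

P1: dominated by P2 (fuel economy 43≥20, 0-60 10.5≤10.9, price 20≤20, cargo 58≥40).
P2: not dominated.
P3: not dominated.
P4: dominated by P5 (fuel economy 54≥49, 0-60 11.2≤11.9, price 39≤59, cargo 70≥33).
P5: not dominated (best fuel economy).
P6: not dominated.
P7: not dominated (best 0-60).
P8: not dominated.

P2, P3, P5, P6, P7, P8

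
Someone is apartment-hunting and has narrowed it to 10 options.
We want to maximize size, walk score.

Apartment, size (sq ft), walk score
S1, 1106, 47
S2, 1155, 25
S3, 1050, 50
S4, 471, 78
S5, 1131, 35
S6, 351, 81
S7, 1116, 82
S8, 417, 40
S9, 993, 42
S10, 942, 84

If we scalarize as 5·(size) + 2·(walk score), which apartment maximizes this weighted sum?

S1: 5·1106 + 2·47 = 5624
S2: 5·1155 + 2·25 = 5825
S3: 5·1050 + 2·50 = 5350
S4: 5·471 + 2·78 = 2511
S5: 5·1131 + 2·35 = 5725
S6: 5·351 + 2·81 = 1917
S7: 5·1116 + 2·82 = 5744
S8: 5·417 + 2·40 = 2165
S9: 5·993 + 2·42 = 5049
S10: 5·942 + 2·84 = 4878
Highest: S2 at 5825.

S2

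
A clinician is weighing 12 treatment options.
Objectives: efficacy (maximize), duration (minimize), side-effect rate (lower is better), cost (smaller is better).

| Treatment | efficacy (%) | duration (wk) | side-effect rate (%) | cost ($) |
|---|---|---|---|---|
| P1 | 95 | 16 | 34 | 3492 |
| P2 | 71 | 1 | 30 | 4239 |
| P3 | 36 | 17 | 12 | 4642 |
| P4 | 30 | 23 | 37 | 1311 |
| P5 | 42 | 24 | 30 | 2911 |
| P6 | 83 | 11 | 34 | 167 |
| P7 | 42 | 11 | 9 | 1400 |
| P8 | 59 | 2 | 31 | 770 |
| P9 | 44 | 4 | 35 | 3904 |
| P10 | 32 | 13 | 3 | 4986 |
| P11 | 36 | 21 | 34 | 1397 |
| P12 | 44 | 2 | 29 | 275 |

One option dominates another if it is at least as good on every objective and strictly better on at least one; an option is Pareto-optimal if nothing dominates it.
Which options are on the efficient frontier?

P1, P2, P6, P7, P8, P10, P12

P1: not dominated (best efficacy).
P2: not dominated (best duration).
P3: dominated by P7 (efficacy 42≥36, duration 11≤17, side-effect rate 9≤12, cost 1400≤4642).
P4: dominated by P6 (efficacy 83≥30, duration 11≤23, side-effect rate 34≤37, cost 167≤1311).
P5: dominated by P7 (efficacy 42≥42, duration 11≤24, side-effect rate 9≤30, cost 1400≤2911).
P6: not dominated (best cost).
P7: not dominated.
P8: not dominated.
P9: dominated by P8 (efficacy 59≥44, duration 2≤4, side-effect rate 31≤35, cost 770≤3904).
P10: not dominated (best side-effect rate).
P11: dominated by P6 (efficacy 83≥36, duration 11≤21, side-effect rate 34≤34, cost 167≤1397).
P12: not dominated.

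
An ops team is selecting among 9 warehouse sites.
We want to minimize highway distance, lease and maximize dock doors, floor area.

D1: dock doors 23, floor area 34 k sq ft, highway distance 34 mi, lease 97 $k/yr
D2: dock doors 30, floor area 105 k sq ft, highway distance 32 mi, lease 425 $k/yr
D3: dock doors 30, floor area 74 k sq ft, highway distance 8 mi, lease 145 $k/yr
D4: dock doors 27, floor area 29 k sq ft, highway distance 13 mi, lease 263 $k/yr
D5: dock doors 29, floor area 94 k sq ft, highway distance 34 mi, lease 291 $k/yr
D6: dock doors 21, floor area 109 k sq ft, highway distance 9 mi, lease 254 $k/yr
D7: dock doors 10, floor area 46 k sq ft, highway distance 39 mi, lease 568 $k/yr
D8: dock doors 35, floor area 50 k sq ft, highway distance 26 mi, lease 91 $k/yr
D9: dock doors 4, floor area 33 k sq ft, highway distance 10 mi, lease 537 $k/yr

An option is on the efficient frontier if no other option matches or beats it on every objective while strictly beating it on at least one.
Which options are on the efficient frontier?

D1: dominated by D8 (dock doors 35≥23, floor area 50≥34, highway distance 26≤34, lease 91≤97).
D2: not dominated.
D3: not dominated (best highway distance).
D4: dominated by D3 (dock doors 30≥27, floor area 74≥29, highway distance 8≤13, lease 145≤263).
D5: not dominated.
D6: not dominated (best floor area).
D7: dominated by D2 (dock doors 30≥10, floor area 105≥46, highway distance 32≤39, lease 425≤568).
D8: not dominated (best dock doors).
D9: dominated by D3 (dock doors 30≥4, floor area 74≥33, highway distance 8≤10, lease 145≤537).

D2, D3, D5, D6, D8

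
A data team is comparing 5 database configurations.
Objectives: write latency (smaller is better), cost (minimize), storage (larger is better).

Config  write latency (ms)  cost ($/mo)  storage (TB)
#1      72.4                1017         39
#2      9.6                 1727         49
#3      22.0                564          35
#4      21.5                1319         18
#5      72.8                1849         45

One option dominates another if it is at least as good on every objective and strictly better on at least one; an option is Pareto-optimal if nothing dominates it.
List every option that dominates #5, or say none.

#2: write latency 9.6≤72.8, cost 1727≤1849, storage 49≥45 — dominates #5.
Others (#1, #3, #4) are each worse than #5 on at least one objective.

#2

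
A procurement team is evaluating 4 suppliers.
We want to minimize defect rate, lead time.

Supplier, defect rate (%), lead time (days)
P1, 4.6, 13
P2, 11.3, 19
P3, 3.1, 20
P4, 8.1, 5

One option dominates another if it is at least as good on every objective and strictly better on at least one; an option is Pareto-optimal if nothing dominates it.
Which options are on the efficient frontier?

P1, P3, P4

P1: not dominated.
P2: dominated by P1 (defect rate 4.6≤11.3, lead time 13≤19).
P3: not dominated (best defect rate).
P4: not dominated (best lead time).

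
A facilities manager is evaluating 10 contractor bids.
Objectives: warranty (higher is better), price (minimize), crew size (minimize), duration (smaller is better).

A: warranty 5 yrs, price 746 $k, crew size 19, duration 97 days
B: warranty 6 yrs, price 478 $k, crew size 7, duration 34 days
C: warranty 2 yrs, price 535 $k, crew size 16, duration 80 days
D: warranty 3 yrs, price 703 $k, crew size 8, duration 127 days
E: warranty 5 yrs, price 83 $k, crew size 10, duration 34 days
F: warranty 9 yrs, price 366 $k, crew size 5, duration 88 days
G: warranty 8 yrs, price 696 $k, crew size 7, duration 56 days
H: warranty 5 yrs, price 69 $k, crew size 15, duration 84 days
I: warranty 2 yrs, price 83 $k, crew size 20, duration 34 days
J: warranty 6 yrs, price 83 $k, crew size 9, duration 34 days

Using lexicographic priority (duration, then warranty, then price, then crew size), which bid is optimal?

J

First minimize duration: best is 34, kept {B, E, I, J}.
Then maximize warranty: best is 6, kept {B, J}.
Then minimize price: best is 83, kept {J}.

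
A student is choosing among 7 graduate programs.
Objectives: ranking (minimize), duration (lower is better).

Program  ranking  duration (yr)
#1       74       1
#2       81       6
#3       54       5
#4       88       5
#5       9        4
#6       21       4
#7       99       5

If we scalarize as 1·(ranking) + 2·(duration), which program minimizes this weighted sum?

#5

#1: 1·74 + 2·1 = 76
#2: 1·81 + 2·6 = 93
#3: 1·54 + 2·5 = 64
#4: 1·88 + 2·5 = 98
#5: 1·9 + 2·4 = 17
#6: 1·21 + 2·4 = 29
#7: 1·99 + 2·5 = 109
Lowest: #5 at 17.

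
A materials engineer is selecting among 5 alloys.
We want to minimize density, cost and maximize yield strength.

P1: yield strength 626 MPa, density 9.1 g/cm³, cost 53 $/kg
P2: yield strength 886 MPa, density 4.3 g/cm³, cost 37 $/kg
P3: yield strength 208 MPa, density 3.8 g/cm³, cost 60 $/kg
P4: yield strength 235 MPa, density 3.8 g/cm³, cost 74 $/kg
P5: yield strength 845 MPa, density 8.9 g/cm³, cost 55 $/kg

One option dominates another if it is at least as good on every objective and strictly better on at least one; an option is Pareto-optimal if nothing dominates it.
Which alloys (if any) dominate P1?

P2: yield strength 886≥626, density 4.3≤9.1, cost 37≤53 — dominates P1.
Others (P3, P4, P5) are each worse than P1 on at least one objective.

P2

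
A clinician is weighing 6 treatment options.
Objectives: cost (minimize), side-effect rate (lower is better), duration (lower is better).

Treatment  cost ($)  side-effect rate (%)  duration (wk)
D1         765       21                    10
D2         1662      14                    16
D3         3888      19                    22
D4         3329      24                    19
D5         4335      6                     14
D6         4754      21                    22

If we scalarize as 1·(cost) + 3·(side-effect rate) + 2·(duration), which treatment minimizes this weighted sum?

D1

D1: 1·765 + 3·21 + 2·10 = 848
D2: 1·1662 + 3·14 + 2·16 = 1736
D3: 1·3888 + 3·19 + 2·22 = 3989
D4: 1·3329 + 3·24 + 2·19 = 3439
D5: 1·4335 + 3·6 + 2·14 = 4381
D6: 1·4754 + 3·21 + 2·22 = 4861
Lowest: D1 at 848.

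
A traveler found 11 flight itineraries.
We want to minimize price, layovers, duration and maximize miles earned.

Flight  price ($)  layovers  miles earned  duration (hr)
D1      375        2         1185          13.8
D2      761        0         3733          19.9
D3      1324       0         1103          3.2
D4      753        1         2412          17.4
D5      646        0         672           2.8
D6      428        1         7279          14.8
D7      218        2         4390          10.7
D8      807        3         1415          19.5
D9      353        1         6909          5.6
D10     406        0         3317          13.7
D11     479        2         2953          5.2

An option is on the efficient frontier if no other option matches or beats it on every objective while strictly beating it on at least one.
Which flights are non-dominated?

D1: dominated by D7 (price 218≤375, layovers 2≤2, miles earned 4390≥1185, duration 10.7≤13.8).
D2: not dominated.
D3: not dominated.
D4: dominated by D6 (price 428≤753, layovers 1≤1, miles earned 7279≥2412, duration 14.8≤17.4).
D5: not dominated (best duration).
D6: not dominated (best miles earned).
D7: not dominated (best price).
D8: dominated by D4 (price 753≤807, layovers 1≤3, miles earned 2412≥1415, duration 17.4≤19.5).
D9: not dominated.
D10: not dominated.
D11: not dominated.

D2, D3, D5, D6, D7, D9, D10, D11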